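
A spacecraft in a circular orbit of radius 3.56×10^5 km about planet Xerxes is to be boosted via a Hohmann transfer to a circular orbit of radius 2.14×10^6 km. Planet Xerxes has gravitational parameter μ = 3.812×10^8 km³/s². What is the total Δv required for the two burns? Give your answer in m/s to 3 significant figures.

Δv = 16300 m/s

The Hohmann ellipse has a_t = (r₁ + r₂)/2 = 1.248×10^6 km.
At r₁ the circular-orbit speed is v₁ = √(μ/r₁) = 32.72 km/s.
Transfer-orbit speed at r₁ (vis-viva equation): v_p = √[μ(2/r₁ − 1/a_t)] = 42.85 km/s.
First burn Δv₁ = |v_p − v₁| = 10.13 km/s.
Circular speed at r₂: v₂ = √(μ/r₂) = 13.3466 km/s.
Transfer-orbit speed at r₂: v_a = √[μ(2/r₂ − 1/a_t)] = 7.12832 km/s.
Second burn Δv₂ = |v₂ − v_a| = 6.218 km/s.
Δv = Δv₁ + Δv₂ = 10.13 + 6.218 = 16.35 km/s.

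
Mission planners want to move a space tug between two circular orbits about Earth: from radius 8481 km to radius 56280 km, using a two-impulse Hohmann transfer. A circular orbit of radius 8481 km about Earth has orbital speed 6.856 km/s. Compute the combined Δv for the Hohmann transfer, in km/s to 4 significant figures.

From the circular-orbit relation v² = μ/r at r = 8481 km: μ = v²r = (6.856)² × 8481 = 3.98647×10^5 km³/s².
Transfer-ellipse semi-major axis a_t = (r₁ + r₂)/2 = (8481 + 56280)/2 = 32380.5 km.
At r₁ the circular-orbit speed is v₁ = √(μ/r₁) = 6.856 km/s.
On the transfer ellipse at r₁, vis-viva equation gives v_p = √[μ(2/r₁ − 1/a_t)] = 9.039 km/s.
First burn Δv₁ = |v_p − v₁| = 2.183 km/s.
At r₂, v₂ = √(μ/r₂) = 2.661 km/s.
Transfer-orbit speed at r₂: v_a = √[μ(2/r₂ − 1/a_t)] = 1.362 km/s.
Second burn Δv₂ = |v₂ − v_a| = 1.299 km/s.
Δv = Δv₁ + Δv₂ = 2.183 + 1.299 = 3.482 km/s.

Δv = 3.482 km/s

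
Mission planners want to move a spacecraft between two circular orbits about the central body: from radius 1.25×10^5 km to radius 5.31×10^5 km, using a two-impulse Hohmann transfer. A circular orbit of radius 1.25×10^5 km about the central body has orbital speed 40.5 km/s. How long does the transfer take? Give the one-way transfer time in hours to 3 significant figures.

t = 11.4 hours

From the circular-orbit relation v² = μ/r at r = 1.25×10^5 km: μ = v²r = (40.5)² × 1.25×10^5 = 2.05031×10^8 km³/s².
The Hohmann ellipse has a_t = (r₁ + r₂)/2 = 3.280×10^5 km.
Transfer time t = π√(a_t³/μ) = π√((3.280×10^5)³ / 2.05031×10^8) = 41210 s.
Converting: 41210 s ÷ 3600 s/hour = 11.4 hours.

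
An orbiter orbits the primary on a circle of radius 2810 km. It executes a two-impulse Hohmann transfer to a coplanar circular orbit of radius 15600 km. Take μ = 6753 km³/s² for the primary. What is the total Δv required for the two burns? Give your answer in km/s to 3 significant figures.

Δv = 0.762 km/s

Semi-major axis of the transfer orbit: a_t = (2810 + 15600)/2 = 9205 km.
At r₁ the circular-orbit speed is v₁ = √(μ/r₁) = 1.5502 km/s.
Transfer-orbit speed at r₁ (v² = μ(2/r − 1/a)): v_p = √[μ(2/r₁ − 1/a_t)] = 2.0181 km/s.
First burn Δv₁ = |v_p − v₁| = 0.4679 km/s.
At r₂, v₂ = √(μ/r₂) = 0.6579 km/s.
Transfer-orbit speed at r₂: v_a = √[μ(2/r₂ − 1/a_t)] = 0.3635 km/s.
Second burn Δv₂ = |v₂ − v_a| = 0.2944 km/s.
Total Δv = Δv₁ + Δv₂ = 0.7623 km/s.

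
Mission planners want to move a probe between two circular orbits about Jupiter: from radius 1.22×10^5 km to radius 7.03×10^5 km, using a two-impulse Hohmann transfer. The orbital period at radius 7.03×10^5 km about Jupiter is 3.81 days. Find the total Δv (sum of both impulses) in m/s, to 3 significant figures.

From Kepler's third law T² = 4π²r³/μ at r = 7.03×10^5 km, T = 3.81 days = 3.81 × 86400 s = 3.29184×10^5 s: μ = 4π²r³/T² = 1.26575×10^8 km³/s².
Semi-major axis of the transfer orbit: a_t = (1.220×10^5 + 7.030×10^5)/2 = 4.125×10^5 km.
Circular speed at r₁: v₁ = √(μ/r₁) = √(1.26575×10^8/1.220×10^5) = 32.210 km/s.
Transfer-orbit speed at r₁ (v² = μ(2/r − 1/a)): v_p = √[μ(2/r₁ − 1/a_t)] = 42.049 km/s.
First burn Δv₁ = |v_p − v₁| = 9.839 km/s.
At r₂, v₂ = √(μ/r₂) = 13.418 km/s.
Transfer-orbit speed at r₂: v_a = √[μ(2/r₂ − 1/a_t)] = 7.2973 km/s.
Second burn Δv₂ = |v₂ − v_a| = 6.121 km/s.
Δv = Δv₁ + Δv₂ = 9.839 + 6.121 = 15.96 km/s.

Δv = 16000 m/s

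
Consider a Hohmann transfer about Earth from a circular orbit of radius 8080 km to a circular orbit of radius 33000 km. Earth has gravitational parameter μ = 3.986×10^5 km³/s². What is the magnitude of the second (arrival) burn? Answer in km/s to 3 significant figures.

Δv₂ = 1.30 km/s

The Hohmann ellipse has a_t = (r₁ + r₂)/2 = 20540 km.
Circular speed at r = 33000 km: v_c = √(μ/r) = 3.4755 km/s.
Vis-viva on the transfer ellipse at r = 33000 km gives v_t = √[μ(2/r − 1/a_t)] = 2.1798 km/s.
Δv₂ = |v_t − v_c| = |2.1798 − 3.4755| = 1.296 km/s.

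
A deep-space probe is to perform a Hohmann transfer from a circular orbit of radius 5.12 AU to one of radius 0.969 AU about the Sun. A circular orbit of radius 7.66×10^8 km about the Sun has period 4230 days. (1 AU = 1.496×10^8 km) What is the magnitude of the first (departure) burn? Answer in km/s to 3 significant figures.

From Kepler's third law T² = 4π²r³/μ at r = 7.66×10^8 km, T = 4230 days = 4230 × 86400 s = 3.65472×10^8 s: μ = 4π²r³/T² = 1.32843×10^11 km³/s².
In km: r₁ = 5.12 × 1.496×10^8 = 7.65952×10^8 km; r₂ = 0.969 × 1.496×10^8 = 1.449624×10^8 km.
Transfer-ellipse semi-major axis a_t = (r₁ + r₂)/2 = (7.65952×10^8 + 1.449624×10^8)/2 = 4.554572×10^8 km.
Circular speed at r = 7.65952×10^8 km: v_c = √(μ/r) = 13.17 km/s.
Vis-viva on the transfer ellipse at r = 7.65952×10^8 km gives v_t = √[μ(2/r − 1/a_t)] = 7.430 km/s.
Δv₁ = |v_t − v_c| = |7.430 − 13.17| = 5.740 km/s.

Δv₁ = 5.74 km/s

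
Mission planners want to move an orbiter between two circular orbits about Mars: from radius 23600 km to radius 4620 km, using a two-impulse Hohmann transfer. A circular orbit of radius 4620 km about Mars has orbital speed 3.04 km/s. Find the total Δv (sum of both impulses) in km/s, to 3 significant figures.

From the circular-orbit relation v² = μ/r at r = 4620 km: μ = v²r = (3.04)² × 4620 = 42696.2 km³/s².
Semi-major axis of the transfer orbit: a_t = (23600 + 4620)/2 = 14110 km.
At r₁ the circular-orbit speed is v₁ = √(μ/r₁) = 1.34505 km/s.
On the transfer ellipse at r₁, v² = μ(2/r − 1/a) gives v_a = √[μ(2/r₁ − 1/a_t)] = 0.769655 km/s.
First burn Δv₁ = |v_a − v₁| = 0.5754 km/s.
At r₂, v₂ = √(μ/r₂) = 3.0400 km/s.
Transfer-orbit speed at r₂: v_p = √[μ(2/r₂ − 1/a_t)] = 3.9316 km/s.
Second burn Δv₂ = |v₂ − v_p| = 0.8916 km/s.
Total Δv = Δv₁ + Δv₂ = 1.467 km/s.

Δv = 1.47 km/s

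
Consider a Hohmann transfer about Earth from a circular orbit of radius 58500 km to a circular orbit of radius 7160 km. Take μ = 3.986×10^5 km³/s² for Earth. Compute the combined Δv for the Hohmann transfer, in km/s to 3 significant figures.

Δv = 3.89 km/s

Transfer-ellipse semi-major axis a_t = (r₁ + r₂)/2 = (58500 + 7160)/2 = 32830 km.
Circular speed at r₁: v₁ = √(μ/r₁) = √(3.986×10^5/58500) = 2.610 km/s.
Transfer-orbit speed at r₁ (v² = μ(2/r − 1/a)): v_a = √[μ(2/r₁ − 1/a_t)] = 1.219 km/s.
First burn Δv₁ = |v_a − v₁| = 1.391 km/s.
At r₂, v₂ = √(μ/r₂) = 7.461 km/s.
Transfer-orbit speed at r₂: v_p = √[μ(2/r₂ − 1/a_t)] = 9.960 km/s.
Second burn Δv₂ = |v₂ − v_p| = 2.499 km/s.
Δv = Δv₁ + Δv₂ = 1.391 + 2.499 = 3.890 km/s.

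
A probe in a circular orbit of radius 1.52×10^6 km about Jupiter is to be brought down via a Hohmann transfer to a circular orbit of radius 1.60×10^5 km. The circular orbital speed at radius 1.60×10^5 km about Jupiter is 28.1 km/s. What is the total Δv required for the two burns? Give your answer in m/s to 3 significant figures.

Δv = 14800 m/s

From the circular-orbit relation v² = μ/r at r = 1.60×10^5 km: μ = v²r = (28.1)² × 1.60×10^5 = 1.26338×10^8 km³/s².
The Hohmann ellipse has a_t = (r₁ + r₂)/2 = 8.400×10^5 km.
Circular speed at r₁: v₁ = √(μ/r₁) = √(1.26338×10^8/1.520×10^6) = 9.117 km/s.
Transfer-orbit speed at r₁ (vis-viva equation): v_a = √[μ(2/r₁ − 1/a_t)] = 3.979 km/s.
First burn Δv₁ = |v_a − v₁| = 5.138 km/s.
At r₂, v₂ = √(μ/r₂) = 28.10 km/s.
Transfer-orbit speed at r₂: v_p = √[μ(2/r₂ − 1/a_t)] = 37.80 km/s.
Second burn Δv₂ = |v₂ − v_p| = 9.700 km/s.
Total Δv = Δv₁ + Δv₂ = 14.84 km/s.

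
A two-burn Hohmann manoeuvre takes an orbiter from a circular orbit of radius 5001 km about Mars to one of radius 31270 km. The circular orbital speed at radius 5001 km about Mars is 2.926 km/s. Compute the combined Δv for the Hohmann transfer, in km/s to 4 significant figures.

From the circular-orbit relation v² = μ/r at r = 5001 km: μ = v²r = (2.926)² × 5001 = 42815.9 km³/s².
Transfer-ellipse semi-major axis a_t = (r₁ + r₂)/2 = (5001 + 31270)/2 = 18135.5 km.
Circular speed at r₁: v₁ = √(μ/r₁) = √(42815.9/5001) = 2.9260 km/s.
Transfer-orbit speed at r₁ (vis-viva): v_p = √[μ(2/r₁ − 1/a_t)] = 3.8421 km/s.
First burn Δv₁ = |v_p − v₁| = 0.9161 km/s.
Circular speed at r₂: v₂ = √(μ/r₂) = 1.17014 km/s.
Transfer-orbit speed at r₂: v_a = √[μ(2/r₂ − 1/a_t)] = 0.614473 km/s.
Second burn Δv₂ = |v₂ − v_a| = 0.5557 km/s.
Total Δv = Δv₁ + Δv₂ = 1.472 km/s.

Δv = 1.472 km/s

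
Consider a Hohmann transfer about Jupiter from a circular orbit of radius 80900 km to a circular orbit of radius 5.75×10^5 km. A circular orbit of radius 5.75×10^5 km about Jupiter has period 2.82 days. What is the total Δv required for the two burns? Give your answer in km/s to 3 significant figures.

Δv = 20.3 km/s

From Kepler's third law T² = 4π²r³/μ at r = 5.75×10^5 km, T = 2.82 days = 2.82 × 86400 s = 2.43648×10^5 s: μ = 4π²r³/T² = 1.26426×10^8 km³/s².
The Hohmann ellipse has a_t = (r₁ + r₂)/2 = 3.2795×10^5 km.
Circular speed at r₁: v₁ = √(μ/r₁) = √(1.26426×10^8/80900) = 39.532 km/s.
Transfer-orbit speed at r₁ (vis-viva): v_p = √[μ(2/r₁ − 1/a_t)] = 52.345 km/s.
First burn Δv₁ = |v_p − v₁| = 12.813 km/s.
At r₂, v₂ = √(μ/r₂) = 14.8281 km/s.
Transfer-orbit speed at r₂: v_a = √[μ(2/r₂ − 1/a_t)] = 7.36470 km/s.
Second burn Δv₂ = |v₂ − v_a| = 7.4634 km/s.
Total Δv = Δv₁ + Δv₂ = 20.28 km/s.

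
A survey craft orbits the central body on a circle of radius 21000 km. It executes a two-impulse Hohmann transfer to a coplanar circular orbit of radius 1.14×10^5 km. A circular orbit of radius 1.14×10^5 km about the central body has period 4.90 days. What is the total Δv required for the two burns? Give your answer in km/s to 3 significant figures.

Δv = 1.93 km/s

From Kepler's third law T² = 4π²r³/μ at r = 1.14×10^5 km, T = 4.90 days = 4.90 × 86400 s = 4.2336×10^5 s: μ = 4π²r³/T² = 3.26328×10^5 km³/s².
The Hohmann ellipse has a_t = (r₁ + r₂)/2 = 67500 km.
Circular speed at r₁: v₁ = √(μ/r₁) = √(3.26328×10^5/21000) = 3.942 km/s.
Transfer-orbit speed at r₁ (v² = μ(2/r − 1/a)): v_p = √[μ(2/r₁ − 1/a_t)] = 5.123 km/s.
First burn Δv₁ = |v_p − v₁| = 1.181 km/s.
At r₂, v₂ = √(μ/r₂) = 1.6919 km/s.
Transfer-orbit speed at r₂: v_a = √[μ(2/r₂ − 1/a_t)] = 0.94370 km/s.
Second burn Δv₂ = |v₂ − v_a| = 0.7482 km/s.
Δv = Δv₁ + Δv₂ = 1.181 + 0.7482 = 1.929 km/s.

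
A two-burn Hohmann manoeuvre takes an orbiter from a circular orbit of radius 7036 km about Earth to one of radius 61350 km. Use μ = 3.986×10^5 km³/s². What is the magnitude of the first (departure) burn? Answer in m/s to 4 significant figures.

Δv₁ = 2555 m/s

The Hohmann ellipse has a_t = (r₁ + r₂)/2 = 34193 km.
On the circular orbit at r = 7036 km, v_c = √(μ/r) = 7.5267 km/s.
Vis-viva on the transfer ellipse at r = 7036 km gives v_t = √[μ(2/r − 1/a_t)] = 10.082 km/s.
Δv₁ = |v_t − v_c| = |10.082 − 7.5267| = 2.555 km/s.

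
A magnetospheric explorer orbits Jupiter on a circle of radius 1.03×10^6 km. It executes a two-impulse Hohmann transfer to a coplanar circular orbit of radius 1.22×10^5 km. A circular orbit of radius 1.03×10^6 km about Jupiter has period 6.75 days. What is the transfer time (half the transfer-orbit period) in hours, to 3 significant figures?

From Kepler's third law T² = 4π²r³/μ at r = 1.03×10^6 km, T = 6.75 days = 6.75 × 86400 s = 5.832×10^5 s: μ = 4π²r³/T² = 1.26834×10^8 km³/s².
Transfer-ellipse semi-major axis a_t = (r₁ + r₂)/2 = (1.030×10^6 + 1.220×10^5)/2 = 5.760×10^5 km.
Half the transfer-orbit period gives t = π√(a_t³/μ) = 1.219×10^5 s.
Converting: 1.219×10^5 s ÷ 3600 s/hour = 33.9 hours.

t = 33.9 hours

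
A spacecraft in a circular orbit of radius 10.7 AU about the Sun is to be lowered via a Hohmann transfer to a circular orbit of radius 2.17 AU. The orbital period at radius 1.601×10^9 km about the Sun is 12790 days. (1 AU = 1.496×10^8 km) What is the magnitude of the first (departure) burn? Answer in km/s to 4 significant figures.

From Kepler's third law T² = 4π²r³/μ at r = 1.601×10^9 km, T = 12790 days = 12790 × 86400 s = 1.105056×10^9 s: μ = 4π²r³/T² = 1.32668×10^11 km³/s².
In km: r₁ = 10.7 × 1.496×10^8 = 1.60072×10^9 km; r₂ = 2.17 × 1.496×10^8 = 3.24632×10^8 km.
Transfer-ellipse semi-major axis a_t = (r₁ + r₂)/2 = (1.60072×10^9 + 3.24632×10^8)/2 = 9.62676×10^8 km.
On the circular orbit at r = 1.60072×10^9 km, v_c = √(μ/r) = 9.104 km/s.
Vis-viva on the transfer ellipse at r = 1.60072×10^9 km gives v_t = √[μ(2/r − 1/a_t)] = 5.287 km/s.
Δv₁ = |v_t − v_c| = |5.287 − 9.104| = 3.817 km/s.

Δv₁ = 3.817 km/s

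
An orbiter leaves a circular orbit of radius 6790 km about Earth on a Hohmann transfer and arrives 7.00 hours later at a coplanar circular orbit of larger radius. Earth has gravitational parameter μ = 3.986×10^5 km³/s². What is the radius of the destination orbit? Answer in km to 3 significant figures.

r₂ = 52200 km

Transfer time t = 7.00 hours = 25200 s, and t = π√(a_t³/μ).
So a_t = (μ t²/π²)^(1/3) = (3.986×10^5 × (25200)² / π²)^(1/3) = 29490 km.
Since a_t = (r₁ + r₂)/2, r₂ = 2a_t − r₁ = 2×29490 − 6790 = 52190 km.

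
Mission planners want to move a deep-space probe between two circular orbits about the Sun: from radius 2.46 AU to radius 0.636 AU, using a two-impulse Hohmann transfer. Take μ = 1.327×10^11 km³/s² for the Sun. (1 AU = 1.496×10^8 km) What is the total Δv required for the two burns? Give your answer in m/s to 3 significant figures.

In km: r₁ = 2.46 × 1.496×10^8 = 3.68016×10^8 km; r₂ = 0.636 × 1.496×10^8 = 9.51456×10^7 km.
Semi-major axis of the transfer orbit: a_t = (3.68016×10^8 + 9.51456×10^7)/2 = 2.315808×10^8 km.
At r₁ the circular-orbit speed is v₁ = √(μ/r₁) = 18.989 km/s.
Transfer-orbit speed at r₁ (vis-viva): v_a = √[μ(2/r₁ − 1/a_t)] = 12.172 km/s.
First burn Δv₁ = |v_a − v₁| = 6.817 km/s.
Circular speed at r₂: v₂ = √(μ/r₂) = 37.346 km/s.
Transfer-orbit speed at r₂: v_p = √[μ(2/r₂ − 1/a_t)] = 47.079 km/s.
Second burn Δv₂ = |v₂ − v_p| = 9.733 km/s.
Δv = Δv₁ + Δv₂ = 6.817 + 9.733 = 16.55 km/s.

Δv = 16600 m/s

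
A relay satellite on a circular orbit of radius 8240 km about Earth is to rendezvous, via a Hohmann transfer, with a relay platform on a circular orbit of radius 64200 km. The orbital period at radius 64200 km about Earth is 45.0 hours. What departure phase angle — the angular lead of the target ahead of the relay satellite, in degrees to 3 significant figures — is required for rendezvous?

φ = 104°

From Kepler's third law T² = 4π²r³/μ at r = 64200 km, T = 45.0 hours = 45.0 × 3600 s = 1.620×10^5 s: μ = 4π²r³/T² = 3.98047×10^5 km³/s².
Semi-major axis of the transfer orbit: a_t = (8240 + 64200)/2 = 36220 km.
The half-period of the transfer ellipse is t = π√(a_t³/μ) = 34320 s.
The target's mean motion on its circular orbit is ω₂ = √(μ/r₂³) = 3.879×10^-5 rad/s.
Angle swept by the target during transfer: ω₂·t = 1.3313 rad = 76.28°.
Arrival is 180° from departure on the ellipse, so φ = 180° − 76.28° = 104°.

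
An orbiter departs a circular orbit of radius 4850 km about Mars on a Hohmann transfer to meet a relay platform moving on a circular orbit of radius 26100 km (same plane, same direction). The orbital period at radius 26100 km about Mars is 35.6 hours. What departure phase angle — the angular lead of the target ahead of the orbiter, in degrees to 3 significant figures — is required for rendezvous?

From Kepler's third law T² = 4π²r³/μ at r = 26100 km, T = 35.6 hours = 35.6 × 3600 s = 1.2816×10^5 s: μ = 4π²r³/T² = 42734.3 km³/s².
Transfer-ellipse semi-major axis a_t = (r₁ + r₂)/2 = (4850 + 26100)/2 = 15475 km.
Transfer time t = π√(a_t³/μ) = 29256 s.
The target's mean motion on its circular orbit is ω₂ = √(μ/r₂³) = 4.9026×10^-5 rad/s.
Angle swept by the target during transfer: ω₂·t = 1.4343 rad = 82.18°.
The orbiter traverses 180° on the transfer ellipse, so the target must lead by 180° − 82.18° = 97.8°.

φ = 97.8°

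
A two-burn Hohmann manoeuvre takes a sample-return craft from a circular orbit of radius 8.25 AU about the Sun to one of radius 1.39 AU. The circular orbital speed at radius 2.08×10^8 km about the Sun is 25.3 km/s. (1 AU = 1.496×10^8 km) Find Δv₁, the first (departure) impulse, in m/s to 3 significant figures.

Δv₁ = 4810 m/s

From the circular-orbit relation v² = μ/r at r = 2.08×10^8 km: μ = v²r = (25.3)² × 2.08×10^8 = 1.33139×10^11 km³/s².
In km: r₁ = 8.25 × 1.496×10^8 = 1.2342×10^9 km; r₂ = 1.39 × 1.496×10^8 = 2.07944×10^8 km.
The Hohmann ellipse has a_t = (r₁ + r₂)/2 = 7.21072×10^8 km.
Circular speed at r = 1.2342×10^9 km: v_c = √(μ/r) = 10.3863 km/s.
Vis-viva on the transfer ellipse at r = 1.2342×10^9 km gives v_t = √[μ(2/r − 1/a_t)] = 5.57755 km/s.
Δv₁ = |v_t − v_c| = |5.57755 − 10.3863| = 4.809 km/s.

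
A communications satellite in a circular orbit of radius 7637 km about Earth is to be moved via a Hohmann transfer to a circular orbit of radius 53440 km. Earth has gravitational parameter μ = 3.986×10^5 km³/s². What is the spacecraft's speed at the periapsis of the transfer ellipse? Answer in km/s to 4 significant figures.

v = 9.557 km/s

Transfer-ellipse semi-major axis a_t = (r₁ + r₂)/2 = (7637 + 53440)/2 = 30538.5 km.
The periapsis of the transfer ellipse is at r = 7637 km.
From the vis-viva equation, v = √[μ(2/r − 1/a_t)] = 9.557 km/s.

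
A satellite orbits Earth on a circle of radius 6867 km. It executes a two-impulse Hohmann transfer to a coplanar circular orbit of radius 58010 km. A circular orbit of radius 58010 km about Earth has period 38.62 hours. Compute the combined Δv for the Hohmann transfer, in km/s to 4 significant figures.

From Kepler's third law T² = 4π²r³/μ at r = 58010 km, T = 38.62 hours = 38.62 × 3600 s = 1.39032×10^5 s: μ = 4π²r³/T² = 3.98693×10^5 km³/s².
The Hohmann ellipse has a_t = (r₁ + r₂)/2 = 32438.5 km.
Circular speed at r₁: v₁ = √(μ/r₁) = √(3.98693×10^5/6867) = 7.620 km/s.
Transfer-orbit speed at r₁ (vis-viva equation): v_p = √[μ(2/r₁ − 1/a_t)] = 10.19 km/s.
First burn Δv₁ = |v_p − v₁| = 2.570 km/s.
At r₂, v₂ = √(μ/r₂) = 2.6216 km/s.
Transfer-orbit speed at r₂: v_a = √[μ(2/r₂ − 1/a_t)] = 1.2062 km/s.
Second burn Δv₂ = |v₂ − v_a| = 1.415 km/s.
Δv = Δv₁ + Δv₂ = 2.570 + 1.415 = 3.985 km/s.

Δv = 3.985 km/s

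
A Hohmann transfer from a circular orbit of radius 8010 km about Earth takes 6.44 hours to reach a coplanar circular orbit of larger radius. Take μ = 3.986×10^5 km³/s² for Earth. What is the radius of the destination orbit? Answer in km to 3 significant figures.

Transfer time t = 6.44 hours = 23184 s, and t = π√(a_t³/μ).
So a_t = (μ t²/π²)^(1/3) = (3.986×10^5 × (23184)² / π²)^(1/3) = 27896 km.
Since a_t = (r₁ + r₂)/2, r₂ = 2a_t − r₁ = 2×27896 − 8010 = 47782 km.

r₂ = 47800 km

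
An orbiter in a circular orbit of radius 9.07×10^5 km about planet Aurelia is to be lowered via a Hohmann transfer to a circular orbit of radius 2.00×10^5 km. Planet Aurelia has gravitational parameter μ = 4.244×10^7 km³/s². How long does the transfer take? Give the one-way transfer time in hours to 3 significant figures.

The Hohmann ellipse has a_t = (r₁ + r₂)/2 = 5.535×10^5 km.
By Kepler's third law the transfer-orbit period is T = 2π√(a_t³/μ), so t = T/2 = 1.986×10^5 s.
Converting: 1.986×10^5 s ÷ 3600 s/hour = 55.2 hours.

t = 55.2 hours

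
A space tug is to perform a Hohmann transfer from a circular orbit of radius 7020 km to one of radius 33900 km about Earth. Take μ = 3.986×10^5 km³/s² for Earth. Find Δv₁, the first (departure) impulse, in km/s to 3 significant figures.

The Hohmann ellipse has a_t = (r₁ + r₂)/2 = 20460 km.
On the circular orbit at r = 7020 km, v_c = √(μ/r) = 7.535 km/s.
Transfer-orbit speed at the same r (vis-viva, a = a_t): v_t = √[μ(2/r − 1/a_t)] = 9.699 km/s.
Δv₁ = |v_t − v_c| = |9.699 − 7.535| = 2.164 km/s.

Δv₁ = 2.16 km/s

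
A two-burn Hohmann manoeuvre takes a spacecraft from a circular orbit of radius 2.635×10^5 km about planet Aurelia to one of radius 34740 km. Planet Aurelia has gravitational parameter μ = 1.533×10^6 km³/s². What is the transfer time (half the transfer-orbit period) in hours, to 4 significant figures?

Semi-major axis of the transfer orbit: a_t = (2.635×10^5 + 34740)/2 = 1.4912×10^5 km.
Half the transfer-orbit period gives t = π√(a_t³/μ) = 1.4611×10^5 s.
Converting: 1.4611×10^5 s ÷ 3600 s/hour = 40.59 hours.

t = 40.59 hours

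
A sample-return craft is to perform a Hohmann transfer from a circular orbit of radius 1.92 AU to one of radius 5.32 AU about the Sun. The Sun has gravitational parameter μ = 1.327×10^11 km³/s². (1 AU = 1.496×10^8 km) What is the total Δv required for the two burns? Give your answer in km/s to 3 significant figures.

Δv = 8.07 km/s

In km: r₁ = 1.92 × 1.496×10^8 = 2.87232×10^8 km; r₂ = 5.32 × 1.496×10^8 = 7.95872×10^8 km.
The Hohmann ellipse has a_t = (r₁ + r₂)/2 = 5.41552×10^8 km.
At r₁ the circular-orbit speed is v₁ = √(μ/r₁) = 21.4941 km/s.
Transfer-orbit speed at r₁ (vis-viva): v_p = √[μ(2/r₁ − 1/a_t)] = 26.0568 km/s.
First burn Δv₁ = |v_p − v₁| = 4.5627 km/s.
Circular speed at r₂: v₂ = √(μ/r₂) = 12.91260 km/s.
Transfer-orbit speed at r₂: v_a = √[μ(2/r₂ − 1/a_t)] = 9.403947 km/s.
Second burn Δv₂ = |v₂ − v_a| = 3.5087 km/s.
Δv = Δv₁ + Δv₂ = 4.5627 + 3.5087 = 8.071 km/s.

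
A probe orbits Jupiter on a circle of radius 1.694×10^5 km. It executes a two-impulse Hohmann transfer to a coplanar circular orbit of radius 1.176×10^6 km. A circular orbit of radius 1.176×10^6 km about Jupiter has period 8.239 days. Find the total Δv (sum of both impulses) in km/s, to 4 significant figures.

Δv = 13.98 km/s

From Kepler's third law T² = 4π²r³/μ at r = 1.176×10^6 km, T = 8.239 days = 8.239 × 86400 s = 7.118496×10^5 s: μ = 4π²r³/T² = 1.26708×10^8 km³/s².
The Hohmann ellipse has a_t = (r₁ + r₂)/2 = 6.727×10^5 km.
At r₁ the circular-orbit speed is v₁ = √(μ/r₁) = 27.349 km/s.
On the transfer ellipse at r₁, vis-viva equation gives v_p = √[μ(2/r₁ − 1/a_t)] = 36.161 km/s.
First burn Δv₁ = |v_p − v₁| = 8.812 km/s.
Circular speed at r₂: v₂ = √(μ/r₂) = 10.38 km/s.
Transfer-orbit speed at r₂: v_a = √[μ(2/r₂ − 1/a_t)] = 5.209 km/s.
Second burn Δv₂ = |v₂ − v_a| = 5.171 km/s.
Total Δv = Δv₁ + Δv₂ = 13.98 km/s.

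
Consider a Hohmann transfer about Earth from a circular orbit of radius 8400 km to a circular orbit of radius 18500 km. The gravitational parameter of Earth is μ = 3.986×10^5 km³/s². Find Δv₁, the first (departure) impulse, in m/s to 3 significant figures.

Δv₁ = 1190 m/s

The Hohmann ellipse has a_t = (r₁ + r₂)/2 = 13450 km.
Circular speed at r = 8400 km: v_c = √(μ/r) = 6.889 km/s.
Transfer-orbit speed at the same r (vis-viva, a = a_t): v_t = √[μ(2/r − 1/a_t)] = 8.079 km/s.
Δv₁ = |v_t − v_c| = |8.079 − 6.889| = 1.190 km/s.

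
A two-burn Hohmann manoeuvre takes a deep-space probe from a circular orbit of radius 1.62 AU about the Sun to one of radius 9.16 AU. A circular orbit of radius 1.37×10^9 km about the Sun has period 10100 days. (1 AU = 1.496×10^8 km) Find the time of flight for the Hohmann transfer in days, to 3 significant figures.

t = 2280 days

From Kepler's third law T² = 4π²r³/μ at r = 1.37×10^9 km, T = 10100 days = 10100 × 86400 s = 8.7264×10^8 s: μ = 4π²r³/T² = 1.33306×10^11 km³/s².
In km: r₁ = 1.62 × 1.496×10^8 = 2.42352×10^8 km; r₂ = 9.16 × 1.496×10^8 = 1.370336×10^9 km.
The Hohmann ellipse has a_t = (r₁ + r₂)/2 = 8.06344×10^8 km.
Half the transfer-orbit period gives t = π√(a_t³/μ) = 1.970×10^8 s.
Converting: 1.970×10^8 s ÷ 86400 s/day = 2280 days.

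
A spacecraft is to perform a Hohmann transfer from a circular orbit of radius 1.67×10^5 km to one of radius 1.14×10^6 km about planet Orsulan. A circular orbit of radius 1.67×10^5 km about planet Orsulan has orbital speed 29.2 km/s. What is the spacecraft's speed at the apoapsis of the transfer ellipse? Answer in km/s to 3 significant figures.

v = 5.65 km/s

From the circular-orbit relation v² = μ/r at r = 1.67×10^5 km: μ = v²r = (29.2)² × 1.67×10^5 = 1.42391×10^8 km³/s².
Semi-major axis of the transfer orbit: a_t = (1.670×10^5 + 1.140×10^6)/2 = 6.535×10^5 km.
At apoapsis, r = 1.140×10^6 km.
Applying v² = μ(2/r − 1/a_t): v = 5.650 km/s.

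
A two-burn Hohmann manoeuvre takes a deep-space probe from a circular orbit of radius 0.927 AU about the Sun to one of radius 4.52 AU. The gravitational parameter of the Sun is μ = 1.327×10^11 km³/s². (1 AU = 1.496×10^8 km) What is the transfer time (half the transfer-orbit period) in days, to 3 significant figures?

t = 821 days

In km: r₁ = 0.927 × 1.496×10^8 = 1.386792×10^8 km; r₂ = 4.52 × 1.496×10^8 = 6.76192×10^8 km.
Transfer-ellipse semi-major axis a_t = (r₁ + r₂)/2 = (1.386792×10^8 + 6.76192×10^8)/2 = 4.074356×10^8 km.
By Kepler's third law the transfer-orbit period is T = 2π√(a_t³/μ), so t = T/2 = 7.093×10^7 s.
Converting: 7.093×10^7 s ÷ 86400 s/day = 821 days.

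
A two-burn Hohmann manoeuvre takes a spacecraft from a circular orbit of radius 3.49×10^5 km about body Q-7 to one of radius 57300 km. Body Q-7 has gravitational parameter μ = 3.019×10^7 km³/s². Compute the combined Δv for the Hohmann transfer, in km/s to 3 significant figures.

Δv = 11.5 km/s

The Hohmann ellipse has a_t = (r₁ + r₂)/2 = 2.0315×10^5 km.
Circular speed at r₁: v₁ = √(μ/r₁) = √(3.019×10^7/3.490×10^5) = 9.301 km/s.
Transfer-orbit speed at r₁ (v² = μ(2/r − 1/a)): v_a = √[μ(2/r₁ − 1/a_t)] = 4.940 km/s.
First burn Δv₁ = |v_a − v₁| = 4.361 km/s.
At r₂, v₂ = √(μ/r₂) = 22.954 km/s.
Transfer-orbit speed at r₂: v_p = √[μ(2/r₂ − 1/a_t)] = 30.086 km/s.
Second burn Δv₂ = |v₂ − v_p| = 7.132 km/s.
Total Δv = Δv₁ + Δv₂ = 11.49 km/s.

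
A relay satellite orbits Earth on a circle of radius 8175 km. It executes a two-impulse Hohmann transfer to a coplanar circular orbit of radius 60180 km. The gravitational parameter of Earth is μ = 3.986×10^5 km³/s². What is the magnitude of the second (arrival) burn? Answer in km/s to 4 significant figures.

Semi-major axis of the transfer orbit: a_t = (8175 + 60180)/2 = 34177.5 km.
On the circular orbit at r = 60180 km, v_c = √(μ/r) = 2.574 km/s.
Vis-viva on the transfer ellipse at r = 60180 km gives v_t = √[μ(2/r − 1/a_t)] = 1.259 km/s.
Δv₂ = |v_t − v_c| = |1.259 − 2.574| = 1.315 km/s.

Δv₂ = 1.315 km/s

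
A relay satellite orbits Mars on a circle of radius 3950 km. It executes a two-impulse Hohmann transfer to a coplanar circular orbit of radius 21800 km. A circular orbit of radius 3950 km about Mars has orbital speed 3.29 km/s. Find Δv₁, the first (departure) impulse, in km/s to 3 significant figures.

From the circular-orbit relation v² = μ/r at r = 3950 km: μ = v²r = (3.29)² × 3950 = 42755.2 km³/s².
The Hohmann ellipse has a_t = (r₁ + r₂)/2 = 12875 km.
Circular speed at r = 3950 km: v_c = √(μ/r) = 3.2900 km/s.
Transfer-orbit speed at the same r (vis-viva, a = a_t): v_t = √[μ(2/r − 1/a_t)] = 4.2811 km/s.
Δv₁ = |v_t − v_c| = |4.2811 − 3.2900| = 0.9911 km/s.

Δv₁ = 0.991 km/s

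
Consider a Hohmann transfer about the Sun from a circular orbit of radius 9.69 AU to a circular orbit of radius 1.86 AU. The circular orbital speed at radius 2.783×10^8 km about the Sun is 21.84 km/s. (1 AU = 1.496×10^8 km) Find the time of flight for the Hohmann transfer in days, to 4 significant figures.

t = 2534 days

From the circular-orbit relation v² = μ/r at r = 2.783×10^8 km: μ = v²r = (21.84)² × 2.783×10^8 = 1.32745×10^11 km³/s².
In km: r₁ = 9.69 × 1.496×10^8 = 1.449624×10^9 km; r₂ = 1.86 × 1.496×10^8 = 2.78256×10^8 km.
The Hohmann ellipse has a_t = (r₁ + r₂)/2 = 8.6394×10^8 km.
By Kepler's third law the transfer-orbit period is T = 2π√(a_t³/μ), so t = T/2 = 2.1896×10^8 s.
Converting: 2.1896×10^8 s ÷ 86400 s/day = 2534 days.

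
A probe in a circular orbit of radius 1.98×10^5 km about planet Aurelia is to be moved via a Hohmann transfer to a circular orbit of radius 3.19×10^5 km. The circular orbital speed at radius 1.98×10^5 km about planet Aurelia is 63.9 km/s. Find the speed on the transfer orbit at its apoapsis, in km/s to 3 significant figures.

From the circular-orbit relation v² = μ/r at r = 1.98×10^5 km: μ = v²r = (63.9)² × 1.98×10^5 = 8.08476×10^8 km³/s².
Transfer-ellipse semi-major axis a_t = (r₁ + r₂)/2 = (1.980×10^5 + 3.190×10^5)/2 = 2.585×10^5 km.
At apoapsis, r = 3.190×10^5 km.
Applying v² = μ(2/r − 1/a_t): v = 44.06 km/s.

v = 44.1 km/s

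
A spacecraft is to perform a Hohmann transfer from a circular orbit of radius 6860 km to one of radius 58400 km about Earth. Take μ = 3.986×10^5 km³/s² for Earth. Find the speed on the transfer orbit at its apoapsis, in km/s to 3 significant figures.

The Hohmann ellipse has a_t = (r₁ + r₂)/2 = 32630 km.
At apoapsis, r = 58400 km.
From the vis-viva equation, v = √[μ(2/r − 1/a_t)] = 1.198 km/s.

v = 1.20 km/s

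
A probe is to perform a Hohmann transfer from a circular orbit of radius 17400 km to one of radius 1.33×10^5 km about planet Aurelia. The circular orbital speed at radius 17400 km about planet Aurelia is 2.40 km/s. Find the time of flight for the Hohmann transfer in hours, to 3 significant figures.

From the circular-orbit relation v² = μ/r at r = 17400 km: μ = v²r = (2.40)² × 17400 = 1.00224×10^5 km³/s².
Semi-major axis of the transfer orbit: a_t = (17400 + 1.330×10^5)/2 = 75200 km.
Half the transfer-orbit period gives t = π√(a_t³/μ) = 2.046×10^5 s.
Converting: 2.046×10^5 s ÷ 3600 s/hour = 56.8 hours.

t = 56.8 hours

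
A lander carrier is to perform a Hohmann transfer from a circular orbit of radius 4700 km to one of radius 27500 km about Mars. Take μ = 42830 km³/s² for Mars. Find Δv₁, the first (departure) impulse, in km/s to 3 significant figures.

Δv₁ = 0.927 km/s

Transfer-ellipse semi-major axis a_t = (r₁ + r₂)/2 = (4700 + 27500)/2 = 16100 km.
Circular speed at r = 4700 km: v_c = √(μ/r) = 3.0187 km/s.
Vis-viva on the transfer ellipse at r = 4700 km gives v_t = √[μ(2/r − 1/a_t)] = 3.9453 km/s.
Δv₁ = |v_t − v_c| = |3.9453 − 3.0187| = 0.9266 km/s.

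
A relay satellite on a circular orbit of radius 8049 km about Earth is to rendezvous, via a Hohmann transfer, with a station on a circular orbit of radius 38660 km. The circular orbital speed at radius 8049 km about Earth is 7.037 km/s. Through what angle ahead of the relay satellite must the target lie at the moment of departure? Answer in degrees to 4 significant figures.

φ = 95.48°

From the circular-orbit relation v² = μ/r at r = 8049 km: μ = v²r = (7.037)² × 8049 = 3.98581×10^5 km³/s².
Semi-major axis of the transfer orbit: a_t = (8049 + 38660)/2 = 23354.5 km.
Transfer time t = π√(a_t³/μ) = 17760 s.
Target angular speed ω₂ = √(μ/r₂³) = 8.3055×10^-5 rad/s.
Angle swept by the target during transfer: ω₂·t = 1.4751 rad = 84.52°.
Arrival is 180° from departure on the ellipse, so φ = 180° − 84.52° = 95.48°.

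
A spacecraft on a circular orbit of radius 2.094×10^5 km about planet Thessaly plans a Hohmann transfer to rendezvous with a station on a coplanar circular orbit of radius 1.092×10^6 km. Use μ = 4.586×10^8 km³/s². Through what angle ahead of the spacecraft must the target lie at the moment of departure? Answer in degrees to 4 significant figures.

φ = 97.20°

Semi-major axis of the transfer orbit: a_t = (2.094×10^5 + 1.092×10^6)/2 = 6.507×10^5 km.
The half-period of the transfer ellipse is t = π√(a_t³/μ) = 77002.4 s.
Target angular speed ω₂ = √(μ/r₂³) = 1.87665×10^-5 rad/s.
Angle swept by the target during transfer: ω₂·t = 1.4451 rad = 82.80°.
Arrival is 180° from departure on the ellipse, so φ = 180° − 82.80° = 97.20°.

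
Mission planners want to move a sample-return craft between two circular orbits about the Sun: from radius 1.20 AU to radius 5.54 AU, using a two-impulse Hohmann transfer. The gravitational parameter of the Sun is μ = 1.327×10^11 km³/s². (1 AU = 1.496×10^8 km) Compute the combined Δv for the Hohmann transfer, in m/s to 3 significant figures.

In km: r₁ = 1.20 × 1.496×10^8 = 1.7952×10^8 km; r₂ = 5.54 × 1.496×10^8 = 8.28784×10^8 km.
Semi-major axis of the transfer orbit: a_t = (1.7952×10^8 + 8.28784×10^8)/2 = 5.04152×10^8 km.
Circular speed at r₁: v₁ = √(μ/r₁) = √(1.327×10^11/1.7952×10^8) = 27.188 km/s.
On the transfer ellipse at r₁, v² = μ(2/r − 1/a) gives v_p = √[μ(2/r₁ − 1/a_t)] = 34.859 km/s.
First burn Δv₁ = |v_p − v₁| = 7.671 km/s.
Circular speed at r₂: v₂ = √(μ/r₂) = 12.654 km/s.
Transfer-orbit speed at r₂: v_a = √[μ(2/r₂ − 1/a_t)] = 7.5508 km/s.
Second burn Δv₂ = |v₂ − v_a| = 5.103 km/s.
Δv = Δv₁ + Δv₂ = 7.671 + 5.103 = 12.77 km/s.

Δv = 12800 m/s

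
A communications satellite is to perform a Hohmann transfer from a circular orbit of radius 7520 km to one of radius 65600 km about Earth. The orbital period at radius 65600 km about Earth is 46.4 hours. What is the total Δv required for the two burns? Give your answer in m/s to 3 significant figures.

From Kepler's third law T² = 4π²r³/μ at r = 65600 km, T = 46.4 hours = 46.4 × 3600 s = 1.6704×10^5 s: μ = 4π²r³/T² = 3.99420×10^5 km³/s².
Semi-major axis of the transfer orbit: a_t = (7520 + 65600)/2 = 36560 km.
Circular speed at r₁: v₁ = √(μ/r₁) = √(3.99420×10^5/7520) = 7.2880 km/s.
On the transfer ellipse at r₁, v² = μ(2/r − 1/a) gives v_p = √[μ(2/r₁ − 1/a_t)] = 9.7624 km/s.
First burn Δv₁ = |v_p − v₁| = 2.4744 km/s.
Circular speed at r₂: v₂ = √(μ/r₂) = 2.4675 km/s.
Transfer-orbit speed at r₂: v_a = √[μ(2/r₂ − 1/a_t)] = 1.1191 km/s.
Second burn Δv₂ = |v₂ − v_a| = 1.3484 km/s.
Δv = Δv₁ + Δv₂ = 2.4744 + 1.3484 = 3.823 km/s.

Δv = 3820 m/s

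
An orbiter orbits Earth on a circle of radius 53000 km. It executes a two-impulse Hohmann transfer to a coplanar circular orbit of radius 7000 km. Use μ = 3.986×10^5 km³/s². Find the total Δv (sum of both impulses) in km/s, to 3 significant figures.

Δv = 3.90 km/s

Transfer-ellipse semi-major axis a_t = (r₁ + r₂)/2 = (53000 + 7000)/2 = 30000 km.
Circular speed at r₁: v₁ = √(μ/r₁) = √(3.986×10^5/53000) = 2.7424 km/s.
Transfer-orbit speed at r₁ (v² = μ(2/r − 1/a)): v_a = √[μ(2/r₁ − 1/a_t)] = 1.3247 km/s.
First burn Δv₁ = |v_a − v₁| = 1.418 km/s.
At r₂, v₂ = √(μ/r₂) = 7.546 km/s.
Transfer-orbit speed at r₂: v_p = √[μ(2/r₂ − 1/a_t)] = 10.03 km/s.
Second burn Δv₂ = |v₂ − v_p| = 2.484 km/s.
Total Δv = Δv₁ + Δv₂ = 3.902 km/s.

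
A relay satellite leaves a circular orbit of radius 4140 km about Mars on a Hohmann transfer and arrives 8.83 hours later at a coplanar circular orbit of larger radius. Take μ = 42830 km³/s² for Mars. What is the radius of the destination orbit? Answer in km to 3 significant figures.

r₂ = 28600 km

Transfer time t = 8.83 hours = 31788 s, and t = π√(a_t³/μ).
So a_t = (μ t²/π²)^(1/3) = (42830 × (31788)² / π²)^(1/3) = 16368 km.
Since a_t = (r₁ + r₂)/2, r₂ = 2a_t − r₁ = 2×16368 − 4140 = 28596 km.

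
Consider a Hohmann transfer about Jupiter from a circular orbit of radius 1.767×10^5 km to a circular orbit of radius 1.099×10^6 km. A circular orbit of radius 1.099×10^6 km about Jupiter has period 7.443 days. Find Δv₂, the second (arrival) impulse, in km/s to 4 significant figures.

From Kepler's third law T² = 4π²r³/μ at r = 1.099×10^6 km, T = 7.443 days = 7.443 × 86400 s = 6.430752×10^5 s: μ = 4π²r³/T² = 1.26715×10^8 km³/s².
The Hohmann ellipse has a_t = (r₁ + r₂)/2 = 6.3785×10^5 km.
Circular speed at r = 1.099×10^6 km: v_c = √(μ/r) = 10.738 km/s.
Vis-viva on the transfer ellipse at r = 1.099×10^6 km gives v_t = √[μ(2/r − 1/a_t)] = 5.6516 km/s.
Δv₂ = |v_t − v_c| = |5.6516 − 10.738| = 5.086 km/s.

Δv₂ = 5.086 km/s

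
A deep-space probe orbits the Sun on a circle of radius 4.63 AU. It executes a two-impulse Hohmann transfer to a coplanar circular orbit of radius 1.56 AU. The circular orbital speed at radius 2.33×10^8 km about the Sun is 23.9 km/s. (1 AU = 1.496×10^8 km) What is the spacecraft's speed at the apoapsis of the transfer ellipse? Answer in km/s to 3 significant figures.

v = 9.84 km/s

From the circular-orbit relation v² = μ/r at r = 2.33×10^8 km: μ = v²r = (23.9)² × 2.33×10^8 = 1.33092×10^11 km³/s².
In km: r₁ = 4.63 × 1.496×10^8 = 6.92648×10^8 km; r₂ = 1.56 × 1.496×10^8 = 2.33376×10^8 km.
Semi-major axis of the transfer orbit: a_t = (6.92648×10^8 + 2.33376×10^8)/2 = 4.63012×10^8 km.
The apoapsis of the transfer ellipse is at r = 6.92648×10^8 km.
From the vis-viva equation, v = √[μ(2/r − 1/a_t)] = 9.841 km/s.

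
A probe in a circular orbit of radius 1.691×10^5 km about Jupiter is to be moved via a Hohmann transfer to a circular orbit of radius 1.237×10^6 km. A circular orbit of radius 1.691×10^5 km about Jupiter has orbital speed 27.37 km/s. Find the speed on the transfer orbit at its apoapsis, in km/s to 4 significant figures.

From the circular-orbit relation v² = μ/r at r = 1.691×10^5 km: μ = v²r = (27.37)² × 1.691×10^5 = 1.26676×10^8 km³/s².
Semi-major axis of the transfer orbit: a_t = (1.691×10^5 + 1.237×10^6)/2 = 7.0305×10^5 km.
The apoapsis of the transfer ellipse is at r = 1.237×10^6 km.
Vis-viva: v = √[μ(2/r − 1/a_t)] = √[1.26676×10^8 × (2/1.237×10^6 − 1/7.0305×10^5)] = 4.963 km/s.

v = 4.963 km/s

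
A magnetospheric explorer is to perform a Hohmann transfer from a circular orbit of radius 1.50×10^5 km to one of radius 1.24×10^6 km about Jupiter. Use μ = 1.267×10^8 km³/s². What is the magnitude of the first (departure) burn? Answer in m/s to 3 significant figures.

Δv₁ = 9760 m/s

Semi-major axis of the transfer orbit: a_t = (1.500×10^5 + 1.240×10^6)/2 = 6.950×10^5 km.
On the circular orbit at r = 1.500×10^5 km, v_c = √(μ/r) = 29.063 km/s.
Transfer-orbit speed at the same r (vis-viva, a = a_t): v_t = √[μ(2/r − 1/a_t)] = 38.820 km/s.
Δv₁ = |v_t − v_c| = |38.820 − 29.063| = 9.757 km/s.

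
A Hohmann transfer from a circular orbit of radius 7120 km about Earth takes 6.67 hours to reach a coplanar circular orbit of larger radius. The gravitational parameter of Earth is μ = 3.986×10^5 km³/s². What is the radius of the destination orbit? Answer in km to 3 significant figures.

r₂ = 50000 km

Transfer time t = 6.67 hours = 24012 s, and t = π√(a_t³/μ).
So a_t = (μ t²/π²)^(1/3) = (3.986×10^5 × (24012)² / π²)^(1/3) = 28556 km.
Since a_t = (r₁ + r₂)/2, r₂ = 2a_t − r₁ = 2×28556 − 7120 = 49992 km.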